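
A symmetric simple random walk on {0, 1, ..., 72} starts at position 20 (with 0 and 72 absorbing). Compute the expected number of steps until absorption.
E[τ | X_0 = 20] = 1040

Let v_k = E[τ | X_0 = k]. Boundary: v_0 = v_72 = 0. Recurrence: v_k = 1 + (v_{k-1} + v_{k+1})/2 for 1 ≤ k ≤ 71. The particular solution to v_k − (v_{k-1} + v_{k+1})/2 = 1 is v_k = −k^2. Adding homogeneous solution A + B k and matching boundaries gives v_k = k (72 − k). Substituting k = 20: v_20 = 20 · 52 = 1040.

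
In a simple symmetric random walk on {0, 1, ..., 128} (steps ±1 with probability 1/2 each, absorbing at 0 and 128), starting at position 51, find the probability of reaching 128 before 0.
P(hit 128 before 0) = 51/128

Let u_k = P(hit 128 before 0 | start at k). Then u_0 = 0, u_128 = 1, and u_k = u_{k-1}/2 + u_{k+1}/2 for 1 ≤ k ≤ 127. This harmonic recurrence is solved by u_k = k/128, giving u_51 = 51/128.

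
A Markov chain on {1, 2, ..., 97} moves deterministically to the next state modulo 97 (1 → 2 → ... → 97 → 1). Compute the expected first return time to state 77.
E[T_77 | X_0 = 77] = 97

The chain cycles deterministically, so starting at state 77 it returns in exactly 97 steps. Equivalently, the stationary distribution is uniform π_j = 1/97 for every state j, so by Kac's formula E[T_77] = 1/π_77 = 97.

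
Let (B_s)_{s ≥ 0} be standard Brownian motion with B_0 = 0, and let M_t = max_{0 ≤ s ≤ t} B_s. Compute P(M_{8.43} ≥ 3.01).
P(M_{8.43} ≥ 3.01) = 2·P(B_{8.43} ≥ 3.01) = 2(1 − Φ(3.01/√8.43)) ≈ 0.2999

By the reflection principle for Brownian motion, P(M_t ≥ a) = 2 · P(B_t ≥ a) for a ≥ 0. Since B_t ~ N(0, t), P(B_t ≥ 3.01) = 1 − Φ(3.01/√t) = 1 − Φ(3.01/√8.43) = 1 − Φ(1.0367). So
  P(M_{8.43} ≥ 3.01) = 2(1 − Φ(1.0367)) ≈ 0.2999.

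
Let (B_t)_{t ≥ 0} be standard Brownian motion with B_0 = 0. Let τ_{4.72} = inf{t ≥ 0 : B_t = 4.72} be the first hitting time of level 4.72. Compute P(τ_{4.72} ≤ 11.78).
P(τ_{4.72} ≤ 11.78) = 2(1 − Φ(4.72/√11.78)) = 2(1 − Φ(1.3752)) ≈ 0.1691

By the reflection principle for standard BM, P(τ_b ≤ t) = 2 · P(B_t ≥ b). Since B_t ~ N(0, t), P(B_t ≥ 4.72) = 1 − Φ(4.72/√t) = 1 − Φ(4.72/√11.78) = 1 − Φ(1.3752) ≈ 0.08453. Doubling: P(τ_{4.72} ≤ 11.78) ≈ 2 · 0.08453 = 0.16906 ≈ 0.1691.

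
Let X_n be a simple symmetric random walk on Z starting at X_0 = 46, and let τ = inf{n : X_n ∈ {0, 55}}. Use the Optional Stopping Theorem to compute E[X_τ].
E[X_τ] = 46

X_n is a martingale and τ is a bounded-mean stopping time (indeed τ is finite a.s. with bounded expectation since the walk is in a bounded region). By the OST, E[X_τ] = E[X_0] = 46. Equivalently: E[X_τ] = 55 · P(hit 55 first) + 0 · P(hit 0 first) = 55 · (46/55) = 46.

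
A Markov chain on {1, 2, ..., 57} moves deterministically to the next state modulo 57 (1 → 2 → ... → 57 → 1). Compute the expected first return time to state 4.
E[T_4 | X_0 = 4] = 57

The chain cycles deterministically, so starting at state 4 it returns in exactly 57 steps. Equivalently, the stationary distribution is uniform π_j = 1/57 for every state j, so by Kac's formula E[T_4] = 1/π_4 = 57.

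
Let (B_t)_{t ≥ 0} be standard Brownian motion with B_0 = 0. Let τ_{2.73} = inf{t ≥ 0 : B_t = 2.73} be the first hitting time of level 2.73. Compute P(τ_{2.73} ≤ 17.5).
P(τ_{2.73} ≤ 17.5) = 2(1 − Φ(2.73/√17.5)) = 2(1 − Φ(0.6526)) ≈ 0.5140

By the reflection principle for standard BM, P(τ_b ≤ t) = 2 · P(B_t ≥ b). Since B_t ~ N(0, t), P(B_t ≥ 2.73) = 1 − Φ(2.73/√t) = 1 − Φ(2.73/√17.5) = 1 − Φ(0.6526) ≈ 0.25701. Doubling: P(τ_{2.73} ≤ 17.5) ≈ 2 · 0.25701 = 0.51402 ≈ 0.5140.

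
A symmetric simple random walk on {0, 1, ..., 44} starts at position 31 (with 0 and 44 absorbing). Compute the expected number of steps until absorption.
E[τ | X_0 = 31] = 403

Let v_k = E[τ | X_0 = k]. Boundary: v_0 = v_44 = 0. Recurrence: v_k = 1 + (v_{k-1} + v_{k+1})/2 for 1 ≤ k ≤ 43. The particular solution to v_k − (v_{k-1} + v_{k+1})/2 = 1 is v_k = −k^2. Adding homogeneous solution A + B k and matching boundaries gives v_k = k (44 − k). Substituting k = 31: v_31 = 31 · 13 = 403.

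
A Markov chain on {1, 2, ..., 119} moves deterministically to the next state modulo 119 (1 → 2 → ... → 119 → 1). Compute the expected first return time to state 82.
E[T_82 | X_0 = 82] = 119

The chain cycles deterministically, so starting at state 82 it returns in exactly 119 steps. Equivalently, the stationary distribution is uniform π_j = 1/119 for every state j, so by Kac's formula E[T_82] = 1/π_82 = 119.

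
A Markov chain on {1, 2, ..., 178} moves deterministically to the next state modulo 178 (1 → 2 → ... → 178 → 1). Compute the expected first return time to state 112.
E[T_112 | X_0 = 112] = 178

The chain cycles deterministically, so starting at state 112 it returns in exactly 178 steps. Equivalently, the stationary distribution is uniform π_j = 1/178 for every state j, so by Kac's formula E[T_112] = 1/π_112 = 178.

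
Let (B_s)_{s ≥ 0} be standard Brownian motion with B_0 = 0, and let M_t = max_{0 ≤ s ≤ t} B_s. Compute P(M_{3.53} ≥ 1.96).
P(M_{3.53} ≥ 1.96) = 2·P(B_{3.53} ≥ 1.96) = 2(1 − Φ(1.96/√3.53)) ≈ 0.2969

By the reflection principle for Brownian motion, P(M_t ≥ a) = 2 · P(B_t ≥ a) for a ≥ 0. Since B_t ~ N(0, t), P(B_t ≥ 1.96) = 1 − Φ(1.96/√t) = 1 − Φ(1.96/√3.53) = 1 − Φ(1.0432). So
  P(M_{3.53} ≥ 1.96) = 2(1 − Φ(1.0432)) ≈ 0.2969.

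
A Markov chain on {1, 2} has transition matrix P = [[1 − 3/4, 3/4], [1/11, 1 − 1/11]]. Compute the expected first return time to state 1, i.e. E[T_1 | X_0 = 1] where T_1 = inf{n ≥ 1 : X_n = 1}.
E[T_1 | X_0 = 1] = 1/π_1 = 37/4

For an irreducible recurrent Markov chain with stationary distribution π, E[T_i | X_0 = i] = 1/π_i (Kac's formula). Here π_1 = (1/11)/(3/4 + 1/11) = (1/11)/(37/44) = 4/37, so E[T_1 | X_0 = 1] = 1/π_1 = (3/4 + 1/11)/(1/11) = (37/44)/(1/11) = 37/4.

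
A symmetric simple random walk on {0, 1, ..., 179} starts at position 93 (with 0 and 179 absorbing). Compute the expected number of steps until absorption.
E[τ | X_0 = 93] = 7998

Let v_k = E[τ | X_0 = k]. Boundary: v_0 = v_179 = 0. Recurrence: v_k = 1 + (v_{k-1} + v_{k+1})/2 for 1 ≤ k ≤ 178. The particular solution to v_k − (v_{k-1} + v_{k+1})/2 = 1 is v_k = −k^2. Adding homogeneous solution A + B k and matching boundaries gives v_k = k (179 − k). Substituting k = 93: v_93 = 93 · 86 = 7998.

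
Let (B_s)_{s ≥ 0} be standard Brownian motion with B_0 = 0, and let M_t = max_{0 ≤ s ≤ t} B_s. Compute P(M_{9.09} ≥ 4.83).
P(M_{9.09} ≥ 4.83) = 2·P(B_{9.09} ≥ 4.83) = 2(1 − Φ(4.83/√9.09)) ≈ 0.1092

By the reflection principle for Brownian motion, P(M_t ≥ a) = 2 · P(B_t ≥ a) for a ≥ 0. Since B_t ~ N(0, t), P(B_t ≥ 4.83) = 1 − Φ(4.83/√t) = 1 − Φ(4.83/√9.09) = 1 − Φ(1.6020). So
  P(M_{9.09} ≥ 4.83) = 2(1 − Φ(1.6020)) ≈ 0.1092.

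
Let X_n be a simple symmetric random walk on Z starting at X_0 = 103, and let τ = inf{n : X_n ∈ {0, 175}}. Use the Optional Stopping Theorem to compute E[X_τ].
E[X_τ] = 103

X_n is a martingale and τ is a bounded-mean stopping time (indeed τ is finite a.s. with bounded expectation since the walk is in a bounded region). By the OST, E[X_τ] = E[X_0] = 103. Equivalently: E[X_τ] = 175 · P(hit 175 first) + 0 · P(hit 0 first) = 175 · (103/175) = 103.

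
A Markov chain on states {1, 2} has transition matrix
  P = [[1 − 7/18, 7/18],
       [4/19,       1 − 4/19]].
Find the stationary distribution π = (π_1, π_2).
π_1 = 72/205, π_2 = 133/205

Solve πP = π with π_1 + π_2 = 1. From πP = π: π_1 · (1 − 7/18) + π_2 · 4/19 = π_1 ⇒ π_2 · 4/19 = π_1 · 7/18 ⇒ π_2/π_1 = (7/18)/(4/19) = 133/72. Together with π_1 + π_2 = 1:
  π_1 = (4/19)/(7/18 + 4/19) = (4/19)/(205/342) = 72/205,
  π_2 = (7/18)/(7/18 + 4/19) = (7/18)/(205/342) = 133/205.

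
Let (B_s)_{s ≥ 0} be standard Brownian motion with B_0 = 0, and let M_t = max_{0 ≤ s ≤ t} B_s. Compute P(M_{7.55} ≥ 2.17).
P(M_{7.55} ≥ 2.17) = 2·P(B_{7.55} ≥ 2.17) = 2(1 − Φ(2.17/√7.55)) ≈ 0.4297

By the reflection principle for Brownian motion, P(M_t ≥ a) = 2 · P(B_t ≥ a) for a ≥ 0. Since B_t ~ N(0, t), P(B_t ≥ 2.17) = 1 − Φ(2.17/√t) = 1 − Φ(2.17/√7.55) = 1 − Φ(0.7897). So
  P(M_{7.55} ≥ 2.17) = 2(1 − Φ(0.7897)) ≈ 0.4297.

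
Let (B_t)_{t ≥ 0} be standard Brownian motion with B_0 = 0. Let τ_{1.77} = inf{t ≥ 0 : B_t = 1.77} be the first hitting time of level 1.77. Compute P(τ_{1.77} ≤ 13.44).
P(τ_{1.77} ≤ 13.44) = 2(1 − Φ(1.77/√13.44)) = 2(1 − Φ(0.4828)) ≈ 0.6292

By the reflection principle for standard BM, P(τ_b ≤ t) = 2 · P(B_t ≥ b). Since B_t ~ N(0, t), P(B_t ≥ 1.77) = 1 − Φ(1.77/√t) = 1 − Φ(1.77/√13.44) = 1 − Φ(0.4828) ≈ 0.31462. Doubling: P(τ_{1.77} ≤ 13.44) ≈ 2 · 0.31462 = 0.62924 ≈ 0.6292.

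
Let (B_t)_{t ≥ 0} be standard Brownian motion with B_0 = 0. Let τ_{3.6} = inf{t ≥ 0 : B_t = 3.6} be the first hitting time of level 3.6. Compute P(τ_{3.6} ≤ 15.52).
P(τ_{3.6} ≤ 15.52) = 2(1 − Φ(3.6/√15.52)) = 2(1 − Φ(0.9138)) ≈ 0.3608

By the reflection principle for standard BM, P(τ_b ≤ t) = 2 · P(B_t ≥ b). Since B_t ~ N(0, t), P(B_t ≥ 3.6) = 1 − Φ(3.6/√t) = 1 − Φ(3.6/√15.52) = 1 − Φ(0.9138) ≈ 0.18041. Doubling: P(τ_{3.6} ≤ 15.52) ≈ 2 · 0.18041 = 0.36082 ≈ 0.3608.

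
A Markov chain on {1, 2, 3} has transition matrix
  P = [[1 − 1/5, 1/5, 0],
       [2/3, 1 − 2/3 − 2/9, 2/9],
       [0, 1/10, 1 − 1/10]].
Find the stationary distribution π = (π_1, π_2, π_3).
π = (30/59, 9/59, 20/59)

This is a birth-death chain on three states, which satisfies detailed balance: π_1 · P_{12} = π_2 · P_{21} and π_2 · P_{23} = π_3 · P_{32}.
From π_1 · 1/5 = π_2 · 2/3: π_2/π_1 = (1/5)/(2/3) = 3/10.
From π_2 · 2/9 = π_3 · 1/10: π_3/π_2 = (2/9)/(1/10) = 20/9.
Take π_1 proportional to 1; then unnormalized π = (1, 3/10, 2/3). Normalize by dividing by the sum 59/30:
  π = (30/59, 9/59, 20/59).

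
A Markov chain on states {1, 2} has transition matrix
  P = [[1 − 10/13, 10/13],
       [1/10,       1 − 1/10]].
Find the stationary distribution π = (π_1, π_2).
π_1 = 13/113, π_2 = 100/113

Solve πP = π with π_1 + π_2 = 1. From πP = π: π_1 · (1 − 10/13) + π_2 · 1/10 = π_1 ⇒ π_2 · 1/10 = π_1 · 10/13 ⇒ π_2/π_1 = (10/13)/(1/10) = 100/13. Together with π_1 + π_2 = 1:
  π_1 = (1/10)/(10/13 + 1/10) = (1/10)/(113/130) = 13/113,
  π_2 = (10/13)/(10/13 + 1/10) = (10/13)/(113/130) = 100/113.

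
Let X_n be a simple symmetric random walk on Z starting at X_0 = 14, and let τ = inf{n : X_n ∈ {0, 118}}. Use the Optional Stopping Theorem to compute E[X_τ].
E[X_τ] = 14

X_n is a martingale and τ is a bounded-mean stopping time (indeed τ is finite a.s. with bounded expectation since the walk is in a bounded region). By the OST, E[X_τ] = E[X_0] = 14. Equivalently: E[X_τ] = 118 · P(hit 118 first) + 0 · P(hit 0 first) = 118 · (14/118) = 14.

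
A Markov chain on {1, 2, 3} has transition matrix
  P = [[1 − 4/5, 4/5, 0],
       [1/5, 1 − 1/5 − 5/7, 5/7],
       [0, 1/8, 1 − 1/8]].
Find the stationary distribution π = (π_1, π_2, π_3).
π = (7/195, 28/195, 32/39)

This is a birth-death chain on three states, which satisfies detailed balance: π_1 · P_{12} = π_2 · P_{21} and π_2 · P_{23} = π_3 · P_{32}.
From π_1 · 4/5 = π_2 · 1/5: π_2/π_1 = (4/5)/(1/5) = 4.
From π_2 · 5/7 = π_3 · 1/8: π_3/π_2 = (5/7)/(1/8) = 40/7.
Take π_1 proportional to 1; then unnormalized π = (1, 4, 160/7). Normalize by dividing by the sum 195/7:
  π = (7/195, 28/195, 32/39).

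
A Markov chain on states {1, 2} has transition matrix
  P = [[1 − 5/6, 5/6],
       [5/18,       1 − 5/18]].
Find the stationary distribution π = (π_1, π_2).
π_1 = 1/4, π_2 = 3/4

Solve πP = π with π_1 + π_2 = 1. From πP = π: π_1 · (1 − 5/6) + π_2 · 5/18 = π_1 ⇒ π_2 · 5/18 = π_1 · 5/6 ⇒ π_2/π_1 = (5/6)/(5/18) = 3. Together with π_1 + π_2 = 1:
  π_1 = (5/18)/(5/6 + 5/18) = (5/18)/(10/9) = 1/4,
  π_2 = (5/6)/(5/6 + 5/18) = (5/6)/(10/9) = 3/4.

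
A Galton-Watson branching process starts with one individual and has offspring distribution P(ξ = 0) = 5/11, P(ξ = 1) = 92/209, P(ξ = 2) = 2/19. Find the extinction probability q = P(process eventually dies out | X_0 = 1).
q = 1

Mean offspring μ = 0·5/11 + 1·92/209 + 2·2/19 = 136/209 ≤ 1. For μ ≤ 1 with offspring not concentrated at 1, the Galton-Watson process goes extinct almost surely, so q = 1.
(Algebraic check: The pgf is f(s) = 5/11 + 92/209·s + 2/19·s². The extinction probability q is the smallest fixed point of f in [0, 1]. Setting s = f(s):
  2/19·s² + (92/209 − 1)·s + 5/11 = 0
  2/19·s² − (5/11 + 2/19)·s + 5/11 = 0
which factors as (s − 1)·(2/19·s − 5/11) = 0, giving roots s = 1 and s = (5/11)/(2/19) = 95/22. Since 95/22 ≥ 1, the smallest root in [0, 1] is s = 1.)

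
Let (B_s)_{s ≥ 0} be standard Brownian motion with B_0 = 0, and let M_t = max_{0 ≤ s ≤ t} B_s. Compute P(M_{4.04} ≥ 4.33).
P(M_{4.04} ≥ 4.33) = 2·P(B_{4.04} ≥ 4.33) = 2(1 − Φ(4.33/√4.04)) ≈ 0.0312

By the reflection principle for Brownian motion, P(M_t ≥ a) = 2 · P(B_t ≥ a) for a ≥ 0. Since B_t ~ N(0, t), P(B_t ≥ 4.33) = 1 − Φ(4.33/√t) = 1 − Φ(4.33/√4.04) = 1 − Φ(2.1543). So
  P(M_{4.04} ≥ 4.33) = 2(1 − Φ(2.1543)) ≈ 0.0312.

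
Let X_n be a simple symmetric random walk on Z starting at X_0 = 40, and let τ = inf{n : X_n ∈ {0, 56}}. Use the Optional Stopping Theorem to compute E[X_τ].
E[X_τ] = 40

X_n is a martingale and τ is a bounded-mean stopping time (indeed τ is finite a.s. with bounded expectation since the walk is in a bounded region). By the OST, E[X_τ] = E[X_0] = 40. Equivalently: E[X_τ] = 56 · P(hit 56 first) + 0 · P(hit 0 first) = 56 · (40/56) = 40.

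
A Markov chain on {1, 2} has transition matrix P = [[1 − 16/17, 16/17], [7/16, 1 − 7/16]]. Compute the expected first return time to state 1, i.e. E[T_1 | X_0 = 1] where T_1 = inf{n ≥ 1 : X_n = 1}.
E[T_1 | X_0 = 1] = 1/π_1 = 375/119

For an irreducible recurrent Markov chain with stationary distribution π, E[T_i | X_0 = i] = 1/π_i (Kac's formula). Here π_1 = (7/16)/(16/17 + 7/16) = (7/16)/(375/272) = 119/375, so E[T_1 | X_0 = 1] = 1/π_1 = (16/17 + 7/16)/(7/16) = (375/272)/(7/16) = 375/119.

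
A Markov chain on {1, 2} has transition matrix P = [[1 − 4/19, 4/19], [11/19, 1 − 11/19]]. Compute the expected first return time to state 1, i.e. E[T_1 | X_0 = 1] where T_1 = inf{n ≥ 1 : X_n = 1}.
E[T_1 | X_0 = 1] = 1/π_1 = 15/11

For an irreducible recurrent Markov chain with stationary distribution π, E[T_i | X_0 = i] = 1/π_i (Kac's formula). Here π_1 = (11/19)/(4/19 + 11/19) = (11/19)/(15/19) = 11/15, so E[T_1 | X_0 = 1] = 1/π_1 = (4/19 + 11/19)/(11/19) = (15/19)/(11/19) = 15/11.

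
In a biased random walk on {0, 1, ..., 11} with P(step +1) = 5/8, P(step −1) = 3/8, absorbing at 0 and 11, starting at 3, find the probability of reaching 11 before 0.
P(hit 11 before 0) = (1 − (3/5)^3) / (1 − (3/5)^11) = 19140625/24325489

Let u_k denote P(reach 11 before 0 | start at k). Boundary: u_0 = 0, u_11 = 1. Recurrence: u_k = 5/8·u_{k+1} + 3/8·u_{k-1} for 1 ≤ k ≤ 10. Try u_k = A + B·r^k with r = q/p = (3/8)/(5/8) = 3/5. Substitution satisfies the recurrence; boundary conditions give:
  u_k = (1 − r^k) / (1 − r^N) = (1 − (3/5)^3) / (1 − (3/5)^11) = 19140625/24325489.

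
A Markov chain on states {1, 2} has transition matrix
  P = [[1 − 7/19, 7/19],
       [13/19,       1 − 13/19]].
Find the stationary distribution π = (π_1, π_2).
π_1 = 13/20, π_2 = 7/20

Solve πP = π with π_1 + π_2 = 1. From πP = π: π_1 · (1 − 7/19) + π_2 · 13/19 = π_1 ⇒ π_2 · 13/19 = π_1 · 7/19 ⇒ π_2/π_1 = (7/19)/(13/19) = 7/13. Together with π_1 + π_2 = 1:
  π_1 = (13/19)/(7/19 + 13/19) = (13/19)/(20/19) = 13/20,
  π_2 = (7/19)/(7/19 + 13/19) = (7/19)/(20/19) = 7/20.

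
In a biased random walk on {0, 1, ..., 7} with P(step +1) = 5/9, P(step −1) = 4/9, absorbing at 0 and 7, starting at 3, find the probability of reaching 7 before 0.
P(hit 7 before 0) = (1 − (4/5)^3) / (1 − (4/5)^7) = 38125/61741

Let u_k denote P(reach 7 before 0 | start at k). Boundary: u_0 = 0, u_7 = 1. Recurrence: u_k = 5/9·u_{k+1} + 4/9·u_{k-1} for 1 ≤ k ≤ 6. Try u_k = A + B·r^k with r = q/p = (4/9)/(5/9) = 4/5. Substitution satisfies the recurrence; boundary conditions give:
  u_k = (1 − r^k) / (1 − r^N) = (1 − (4/5)^3) / (1 − (4/5)^7) = 38125/61741.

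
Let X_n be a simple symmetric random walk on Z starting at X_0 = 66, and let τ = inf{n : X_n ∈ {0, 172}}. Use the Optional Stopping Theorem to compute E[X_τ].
E[X_τ] = 66

X_n is a martingale and τ is a bounded-mean stopping time (indeed τ is finite a.s. with bounded expectation since the walk is in a bounded region). By the OST, E[X_τ] = E[X_0] = 66. Equivalently: E[X_τ] = 172 · P(hit 172 first) + 0 · P(hit 0 first) = 172 · (66/172) = 66.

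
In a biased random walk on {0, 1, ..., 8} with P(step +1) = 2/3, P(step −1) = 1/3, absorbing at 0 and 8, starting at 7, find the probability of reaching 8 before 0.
P(hit 8 before 0) = (1 − (1/2)^7) / (1 − (1/2)^8) = 254/255

Let u_k denote P(reach 8 before 0 | start at k). Boundary: u_0 = 0, u_8 = 1. Recurrence: u_k = 2/3·u_{k+1} + 1/3·u_{k-1} for 1 ≤ k ≤ 7. Try u_k = A + B·r^k with r = q/p = (1/3)/(2/3) = 1/2. Substitution satisfies the recurrence; boundary conditions give:
  u_k = (1 − r^k) / (1 − r^N) = (1 − (1/2)^7) / (1 − (1/2)^8) = 254/255.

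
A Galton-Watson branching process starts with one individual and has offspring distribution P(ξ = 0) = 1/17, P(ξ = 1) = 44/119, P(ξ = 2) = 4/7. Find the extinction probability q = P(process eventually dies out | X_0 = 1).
q = 7/68

The pgf is f(s) = 1/17 + 44/119·s + 4/7·s². The extinction probability q is the smallest fixed point of f in [0, 1]. Setting s = f(s):
  4/7·s² + (44/119 − 1)·s + 1/17 = 0
  4/7·s² − (1/17 + 4/7)·s + 1/17 = 0
which factors as (s − 1)·(4/7·s − 1/17) = 0, giving roots s = 1 and s = (1/17)/(4/7) = 7/68.
Mean offspring μ = 44/119 + 2·4/7 = 180/119 > 1 (supercritical), so q < 1. The extinction probability is the smaller root: q = (1/17)/(4/7) = 7/68.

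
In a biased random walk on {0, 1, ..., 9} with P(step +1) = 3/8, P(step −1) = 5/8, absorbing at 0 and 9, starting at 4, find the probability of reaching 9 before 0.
P(hit 9 before 0) = (1 − (5/3)^4) / (1 − (5/3)^9) = 66096/966721

Let u_k denote P(reach 9 before 0 | start at k). Boundary: u_0 = 0, u_9 = 1. Recurrence: u_k = 3/8·u_{k+1} + 5/8·u_{k-1} for 1 ≤ k ≤ 8. Try u_k = A + B·r^k with r = q/p = (5/8)/(3/8) = 5/3. Substitution satisfies the recurrence; boundary conditions give:
  u_k = (1 − r^k) / (1 − r^N) = (1 − (5/3)^4) / (1 − (5/3)^9) = 66096/966721.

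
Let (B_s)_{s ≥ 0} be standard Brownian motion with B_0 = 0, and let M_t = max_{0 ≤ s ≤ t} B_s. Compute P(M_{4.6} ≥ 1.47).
P(M_{4.6} ≥ 1.47) = 2·P(B_{4.6} ≥ 1.47) = 2(1 − Φ(1.47/√4.6)) ≈ 0.4931

By the reflection principle for Brownian motion, P(M_t ≥ a) = 2 · P(B_t ≥ a) for a ≥ 0. Since B_t ~ N(0, t), P(B_t ≥ 1.47) = 1 − Φ(1.47/√t) = 1 − Φ(1.47/√4.6) = 1 − Φ(0.6854). So
  P(M_{4.6} ≥ 1.47) = 2(1 − Φ(0.6854)) ≈ 0.4931.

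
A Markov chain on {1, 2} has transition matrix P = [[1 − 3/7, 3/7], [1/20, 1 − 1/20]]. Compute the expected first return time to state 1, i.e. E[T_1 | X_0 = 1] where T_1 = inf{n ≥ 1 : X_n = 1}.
E[T_1 | X_0 = 1] = 1/π_1 = 67/7

For an irreducible recurrent Markov chain with stationary distribution π, E[T_i | X_0 = i] = 1/π_i (Kac's formula). Here π_1 = (1/20)/(3/7 + 1/20) = (1/20)/(67/140) = 7/67, so E[T_1 | X_0 = 1] = 1/π_1 = (3/7 + 1/20)/(1/20) = (67/140)/(1/20) = 67/7.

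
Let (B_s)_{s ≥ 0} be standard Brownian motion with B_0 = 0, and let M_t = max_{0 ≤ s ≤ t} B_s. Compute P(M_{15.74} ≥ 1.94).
P(M_{15.74} ≥ 1.94) = 2·P(B_{15.74} ≥ 1.94) = 2(1 − Φ(1.94/√15.74)) ≈ 0.6248

By the reflection principle for Brownian motion, P(M_t ≥ a) = 2 · P(B_t ≥ a) for a ≥ 0. Since B_t ~ N(0, t), P(B_t ≥ 1.94) = 1 − Φ(1.94/√t) = 1 − Φ(1.94/√15.74) = 1 − Φ(0.4890). So
  P(M_{15.74} ≥ 1.94) = 2(1 − Φ(0.4890)) ≈ 0.6248.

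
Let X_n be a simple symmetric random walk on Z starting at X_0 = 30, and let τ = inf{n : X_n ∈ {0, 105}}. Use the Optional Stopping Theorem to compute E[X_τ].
E[X_τ] = 30

X_n is a martingale and τ is a bounded-mean stopping time (indeed τ is finite a.s. with bounded expectation since the walk is in a bounded region). By the OST, E[X_τ] = E[X_0] = 30. Equivalently: E[X_τ] = 105 · P(hit 105 first) + 0 · P(hit 0 first) = 105 · (30/105) = 30.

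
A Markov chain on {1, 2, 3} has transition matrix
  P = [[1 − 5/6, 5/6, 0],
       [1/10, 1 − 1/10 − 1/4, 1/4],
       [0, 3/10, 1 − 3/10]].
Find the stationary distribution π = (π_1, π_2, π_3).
π = (18/293, 150/293, 125/293)

This is a birth-death chain on three states, which satisfies detailed balance: π_1 · P_{12} = π_2 · P_{21} and π_2 · P_{23} = π_3 · P_{32}.
From π_1 · 5/6 = π_2 · 1/10: π_2/π_1 = (5/6)/(1/10) = 25/3.
From π_2 · 1/4 = π_3 · 3/10: π_3/π_2 = (1/4)/(3/10) = 5/6.
Take π_1 proportional to 1; then unnormalized π = (1, 25/3, 125/18). Normalize by dividing by the sum 293/18:
  π = (18/293, 150/293, 125/293).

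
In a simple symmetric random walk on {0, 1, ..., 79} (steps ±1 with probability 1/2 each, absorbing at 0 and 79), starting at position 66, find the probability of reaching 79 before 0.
P(hit 79 before 0) = 66/79

Let u_k = P(hit 79 before 0 | start at k). Then u_0 = 0, u_79 = 1, and u_k = u_{k-1}/2 + u_{k+1}/2 for 1 ≤ k ≤ 78. This harmonic recurrence is solved by u_k = k/79, giving u_66 = 66/79.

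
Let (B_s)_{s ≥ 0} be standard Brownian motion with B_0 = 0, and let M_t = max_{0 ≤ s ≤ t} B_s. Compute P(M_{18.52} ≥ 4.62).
P(M_{18.52} ≥ 4.62) = 2·P(B_{18.52} ≥ 4.62) = 2(1 − Φ(4.62/√18.52)) ≈ 0.2830

By the reflection principle for Brownian motion, P(M_t ≥ a) = 2 · P(B_t ≥ a) for a ≥ 0. Since B_t ~ N(0, t), P(B_t ≥ 4.62) = 1 − Φ(4.62/√t) = 1 − Φ(4.62/√18.52) = 1 − Φ(1.0735). So
  P(M_{18.52} ≥ 4.62) = 2(1 − Φ(1.0735)) ≈ 0.2830.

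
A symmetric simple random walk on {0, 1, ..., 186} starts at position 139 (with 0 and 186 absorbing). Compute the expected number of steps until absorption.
E[τ | X_0 = 139] = 6533

Let v_k = E[τ | X_0 = k]. Boundary: v_0 = v_186 = 0. Recurrence: v_k = 1 + (v_{k-1} + v_{k+1})/2 for 1 ≤ k ≤ 185. The particular solution to v_k − (v_{k-1} + v_{k+1})/2 = 1 is v_k = −k^2. Adding homogeneous solution A + B k and matching boundaries gives v_k = k (186 − k). Substituting k = 139: v_139 = 139 · 47 = 6533.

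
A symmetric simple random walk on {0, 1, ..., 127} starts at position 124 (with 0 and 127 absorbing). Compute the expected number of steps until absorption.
E[τ | X_0 = 124] = 372

Let v_k = E[τ | X_0 = k]. Boundary: v_0 = v_127 = 0. Recurrence: v_k = 1 + (v_{k-1} + v_{k+1})/2 for 1 ≤ k ≤ 126. The particular solution to v_k − (v_{k-1} + v_{k+1})/2 = 1 is v_k = −k^2. Adding homogeneous solution A + B k and matching boundaries gives v_k = k (127 − k). Substituting k = 124: v_124 = 124 · 3 = 372.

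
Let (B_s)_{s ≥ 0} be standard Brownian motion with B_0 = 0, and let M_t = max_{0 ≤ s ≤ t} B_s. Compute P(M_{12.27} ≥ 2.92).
P(M_{12.27} ≥ 2.92) = 2·P(B_{12.27} ≥ 2.92) = 2(1 − Φ(2.92/√12.27)) ≈ 0.4045

By the reflection principle for Brownian motion, P(M_t ≥ a) = 2 · P(B_t ≥ a) for a ≥ 0. Since B_t ~ N(0, t), P(B_t ≥ 2.92) = 1 − Φ(2.92/√t) = 1 − Φ(2.92/√12.27) = 1 − Φ(0.8336). So
  P(M_{12.27} ≥ 2.92) = 2(1 − Φ(0.8336)) ≈ 0.4045.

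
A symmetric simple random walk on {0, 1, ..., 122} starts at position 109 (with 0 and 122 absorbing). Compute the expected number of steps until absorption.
E[τ | X_0 = 109] = 1417

Let v_k = E[τ | X_0 = k]. Boundary: v_0 = v_122 = 0. Recurrence: v_k = 1 + (v_{k-1} + v_{k+1})/2 for 1 ≤ k ≤ 121. The particular solution to v_k − (v_{k-1} + v_{k+1})/2 = 1 is v_k = −k^2. Adding homogeneous solution A + B k and matching boundaries gives v_k = k (122 − k). Substituting k = 109: v_109 = 109 · 13 = 1417.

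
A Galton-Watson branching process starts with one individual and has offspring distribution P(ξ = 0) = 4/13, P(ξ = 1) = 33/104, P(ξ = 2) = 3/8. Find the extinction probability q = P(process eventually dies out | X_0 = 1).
q = 32/39

The pgf is f(s) = 4/13 + 33/104·s + 3/8·s². The extinction probability q is the smallest fixed point of f in [0, 1]. Setting s = f(s):
  3/8·s² + (33/104 − 1)·s + 4/13 = 0
  3/8·s² − (4/13 + 3/8)·s + 4/13 = 0
which factors as (s − 1)·(3/8·s − 4/13) = 0, giving roots s = 1 and s = (4/13)/(3/8) = 32/39.
Mean offspring μ = 33/104 + 2·3/8 = 111/104 > 1 (supercritical), so q < 1. The extinction probability is the smaller root: q = (4/13)/(3/8) = 32/39.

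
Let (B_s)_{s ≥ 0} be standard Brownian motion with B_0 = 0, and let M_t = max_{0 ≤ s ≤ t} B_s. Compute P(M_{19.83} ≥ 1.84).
P(M_{19.83} ≥ 1.84) = 2·P(B_{19.83} ≥ 1.84) = 2(1 − Φ(1.84/√19.83)) ≈ 0.6795

By the reflection principle for Brownian motion, P(M_t ≥ a) = 2 · P(B_t ≥ a) for a ≥ 0. Since B_t ~ N(0, t), P(B_t ≥ 1.84) = 1 − Φ(1.84/√t) = 1 − Φ(1.84/√19.83) = 1 − Φ(0.4132). So
  P(M_{19.83} ≥ 1.84) = 2(1 − Φ(0.4132)) ≈ 0.6795.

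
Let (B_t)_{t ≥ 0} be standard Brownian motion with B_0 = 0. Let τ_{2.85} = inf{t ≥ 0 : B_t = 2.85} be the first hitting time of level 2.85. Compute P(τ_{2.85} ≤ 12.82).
P(τ_{2.85} ≤ 12.82) = 2(1 − Φ(2.85/√12.82)) = 2(1 − Φ(0.7960)) ≈ 0.4260

By the reflection principle for standard BM, P(τ_b ≤ t) = 2 · P(B_t ≥ b). Since B_t ~ N(0, t), P(B_t ≥ 2.85) = 1 − Φ(2.85/√t) = 1 − Φ(2.85/√12.82) = 1 − Φ(0.7960) ≈ 0.21302. Doubling: P(τ_{2.85} ≤ 12.82) ≈ 2 · 0.21302 = 0.42604 ≈ 0.4260.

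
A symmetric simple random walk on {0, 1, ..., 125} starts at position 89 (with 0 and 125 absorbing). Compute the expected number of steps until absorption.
E[τ | X_0 = 89] = 3204

Let v_k = E[τ | X_0 = k]. Boundary: v_0 = v_125 = 0. Recurrence: v_k = 1 + (v_{k-1} + v_{k+1})/2 for 1 ≤ k ≤ 124. The particular solution to v_k − (v_{k-1} + v_{k+1})/2 = 1 is v_k = −k^2. Adding homogeneous solution A + B k and matching boundaries gives v_k = k (125 − k). Substituting k = 89: v_89 = 89 · 36 = 3204.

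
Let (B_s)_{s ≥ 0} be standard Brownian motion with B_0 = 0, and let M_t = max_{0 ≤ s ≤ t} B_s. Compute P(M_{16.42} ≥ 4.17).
P(M_{16.42} ≥ 4.17) = 2·P(B_{16.42} ≥ 4.17) = 2(1 − Φ(4.17/√16.42)) ≈ 0.3034

By the reflection principle for Brownian motion, P(M_t ≥ a) = 2 · P(B_t ≥ a) for a ≥ 0. Since B_t ~ N(0, t), P(B_t ≥ 4.17) = 1 − Φ(4.17/√t) = 1 − Φ(4.17/√16.42) = 1 − Φ(1.0291). So
  P(M_{16.42} ≥ 4.17) = 2(1 − Φ(1.0291)) ≈ 0.3034.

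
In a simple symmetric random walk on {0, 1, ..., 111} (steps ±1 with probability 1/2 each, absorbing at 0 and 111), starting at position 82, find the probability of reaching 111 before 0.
P(hit 111 before 0) = 82/111

Let u_k = P(hit 111 before 0 | start at k). Then u_0 = 0, u_111 = 1, and u_k = u_{k-1}/2 + u_{k+1}/2 for 1 ≤ k ≤ 110. This harmonic recurrence is solved by u_k = k/111, giving u_82 = 82/111.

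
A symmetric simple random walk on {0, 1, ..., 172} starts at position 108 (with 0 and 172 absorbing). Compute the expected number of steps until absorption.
E[τ | X_0 = 108] = 6912

Let v_k = E[τ | X_0 = k]. Boundary: v_0 = v_172 = 0. Recurrence: v_k = 1 + (v_{k-1} + v_{k+1})/2 for 1 ≤ k ≤ 171. The particular solution to v_k − (v_{k-1} + v_{k+1})/2 = 1 is v_k = −k^2. Adding homogeneous solution A + B k and matching boundaries gives v_k = k (172 − k). Substituting k = 108: v_108 = 108 · 64 = 6912.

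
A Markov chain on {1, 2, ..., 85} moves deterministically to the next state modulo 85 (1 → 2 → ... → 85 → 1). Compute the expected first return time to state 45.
E[T_45 | X_0 = 45] = 85

The chain cycles deterministically, so starting at state 45 it returns in exactly 85 steps. Equivalently, the stationary distribution is uniform π_j = 1/85 for every state j, so by Kac's formula E[T_45] = 1/π_45 = 85.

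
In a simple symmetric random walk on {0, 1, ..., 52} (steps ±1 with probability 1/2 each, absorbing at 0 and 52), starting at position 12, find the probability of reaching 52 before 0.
P(hit 52 before 0) = 12/52 = 3/13

Let u_k = P(hit 52 before 0 | start at k). Then u_0 = 0, u_52 = 1, and u_k = u_{k-1}/2 + u_{k+1}/2 for 1 ≤ k ≤ 51. This harmonic recurrence is solved by u_k = k/52, giving u_12 = 12/52 = 3/13.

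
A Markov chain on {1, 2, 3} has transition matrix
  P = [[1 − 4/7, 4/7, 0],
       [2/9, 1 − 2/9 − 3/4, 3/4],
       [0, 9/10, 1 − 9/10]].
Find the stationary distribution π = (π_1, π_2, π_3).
π = (7/40, 9/20, 3/8)

This is a birth-death chain on three states, which satisfies detailed balance: π_1 · P_{12} = π_2 · P_{21} and π_2 · P_{23} = π_3 · P_{32}.
From π_1 · 4/7 = π_2 · 2/9: π_2/π_1 = (4/7)/(2/9) = 18/7.
From π_2 · 3/4 = π_3 · 9/10: π_3/π_2 = (3/4)/(9/10) = 5/6.
Take π_1 proportional to 1; then unnormalized π = (1, 18/7, 15/7). Normalize by dividing by the sum 40/7:
  π = (7/40, 9/20, 3/8).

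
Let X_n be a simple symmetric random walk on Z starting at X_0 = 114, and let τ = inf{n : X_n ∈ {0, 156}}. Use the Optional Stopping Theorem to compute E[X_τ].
E[X_τ] = 114

X_n is a martingale and τ is a bounded-mean stopping time (indeed τ is finite a.s. with bounded expectation since the walk is in a bounded region). By the OST, E[X_τ] = E[X_0] = 114. Equivalently: E[X_τ] = 156 · P(hit 156 first) + 0 · P(hit 0 first) = 156 · (114/156) = 114.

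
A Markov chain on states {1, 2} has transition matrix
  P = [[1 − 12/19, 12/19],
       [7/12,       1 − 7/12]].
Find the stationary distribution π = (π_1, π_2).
π_1 = 133/277, π_2 = 144/277

Solve πP = π with π_1 + π_2 = 1. From πP = π: π_1 · (1 − 12/19) + π_2 · 7/12 = π_1 ⇒ π_2 · 7/12 = π_1 · 12/19 ⇒ π_2/π_1 = (12/19)/(7/12) = 144/133. Together with π_1 + π_2 = 1:
  π_1 = (7/12)/(12/19 + 7/12) = (7/12)/(277/228) = 133/277,
  π_2 = (12/19)/(12/19 + 7/12) = (12/19)/(277/228) = 144/277.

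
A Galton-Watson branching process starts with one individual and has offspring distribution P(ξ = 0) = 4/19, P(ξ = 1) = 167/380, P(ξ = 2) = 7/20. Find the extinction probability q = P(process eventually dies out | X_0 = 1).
q = 80/133

The pgf is f(s) = 4/19 + 167/380·s + 7/20·s². The extinction probability q is the smallest fixed point of f in [0, 1]. Setting s = f(s):
  7/20·s² + (167/380 − 1)·s + 4/19 = 0
  7/20·s² − (4/19 + 7/20)·s + 4/19 = 0
which factors as (s − 1)·(7/20·s − 4/19) = 0, giving roots s = 1 and s = (4/19)/(7/20) = 80/133.
Mean offspring μ = 167/380 + 2·7/20 = 433/380 > 1 (supercritical), so q < 1. The extinction probability is the smaller root: q = (4/19)/(7/20) = 80/133.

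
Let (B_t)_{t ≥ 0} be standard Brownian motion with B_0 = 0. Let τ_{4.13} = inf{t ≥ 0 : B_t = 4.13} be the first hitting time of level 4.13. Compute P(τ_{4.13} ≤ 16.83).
P(τ_{4.13} ≤ 16.83) = 2(1 − Φ(4.13/√16.83)) = 2(1 − Φ(1.0067)) ≈ 0.3141

By the reflection principle for standard BM, P(τ_b ≤ t) = 2 · P(B_t ≥ b). Since B_t ~ N(0, t), P(B_t ≥ 4.13) = 1 − Φ(4.13/√t) = 1 − Φ(4.13/√16.83) = 1 − Φ(1.0067) ≈ 0.15704. Doubling: P(τ_{4.13} ≤ 16.83) ≈ 2 · 0.15704 = 0.31408 ≈ 0.3141.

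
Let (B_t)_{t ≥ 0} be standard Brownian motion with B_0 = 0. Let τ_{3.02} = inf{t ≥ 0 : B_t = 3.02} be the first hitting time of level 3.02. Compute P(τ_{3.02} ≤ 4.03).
P(τ_{3.02} ≤ 4.03) = 2(1 − Φ(3.02/√4.03)) = 2(1 − Φ(1.5044)) ≈ 0.1325

By the reflection principle for standard BM, P(τ_b ≤ t) = 2 · P(B_t ≥ b). Since B_t ~ N(0, t), P(B_t ≥ 3.02) = 1 − Φ(3.02/√t) = 1 − Φ(3.02/√4.03) = 1 − Φ(1.5044) ≈ 0.06624. Doubling: P(τ_{3.02} ≤ 4.03) ≈ 2 · 0.06624 = 0.13248 ≈ 0.1325.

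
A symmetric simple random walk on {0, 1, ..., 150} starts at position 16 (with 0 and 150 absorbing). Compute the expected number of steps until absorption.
E[τ | X_0 = 16] = 2144

Let v_k = E[τ | X_0 = k]. Boundary: v_0 = v_150 = 0. Recurrence: v_k = 1 + (v_{k-1} + v_{k+1})/2 for 1 ≤ k ≤ 149. The particular solution to v_k − (v_{k-1} + v_{k+1})/2 = 1 is v_k = −k^2. Adding homogeneous solution A + B k and matching boundaries gives v_k = k (150 − k). Substituting k = 16: v_16 = 16 · 134 = 2144.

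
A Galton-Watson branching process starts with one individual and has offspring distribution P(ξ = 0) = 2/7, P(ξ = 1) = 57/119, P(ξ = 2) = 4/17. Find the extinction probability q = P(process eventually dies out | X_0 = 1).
q = 1

Mean offspring μ = 0·2/7 + 1·57/119 + 2·4/17 = 113/119 ≤ 1. For μ ≤ 1 with offspring not concentrated at 1, the Galton-Watson process goes extinct almost surely, so q = 1.
(Algebraic check: The pgf is f(s) = 2/7 + 57/119·s + 4/17·s². The extinction probability q is the smallest fixed point of f in [0, 1]. Setting s = f(s):
  4/17·s² + (57/119 − 1)·s + 2/7 = 0
  4/17·s² − (2/7 + 4/17)·s + 2/7 = 0
which factors as (s − 1)·(4/17·s − 2/7) = 0, giving roots s = 1 and s = (2/7)/(4/17) = 17/14. Since 17/14 ≥ 1, the smallest root in [0, 1] is s = 1.)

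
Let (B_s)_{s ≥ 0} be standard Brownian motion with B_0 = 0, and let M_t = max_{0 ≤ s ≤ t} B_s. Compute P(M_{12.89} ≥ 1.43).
P(M_{12.89} ≥ 1.43) = 2·P(B_{12.89} ≥ 1.43) = 2(1 − Φ(1.43/√12.89)) ≈ 0.6904

By the reflection principle for Brownian motion, P(M_t ≥ a) = 2 · P(B_t ≥ a) for a ≥ 0. Since B_t ~ N(0, t), P(B_t ≥ 1.43) = 1 − Φ(1.43/√t) = 1 − Φ(1.43/√12.89) = 1 − Φ(0.3983). So
  P(M_{12.89} ≥ 1.43) = 2(1 − Φ(0.3983)) ≈ 0.6904.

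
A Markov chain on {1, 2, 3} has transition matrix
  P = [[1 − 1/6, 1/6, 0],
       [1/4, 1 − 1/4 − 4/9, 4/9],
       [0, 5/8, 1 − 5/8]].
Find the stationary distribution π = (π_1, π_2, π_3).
π = (135/289, 90/289, 64/289)

This is a birth-death chain on three states, which satisfies detailed balance: π_1 · P_{12} = π_2 · P_{21} and π_2 · P_{23} = π_3 · P_{32}.
From π_1 · 1/6 = π_2 · 1/4: π_2/π_1 = (1/6)/(1/4) = 2/3.
From π_2 · 4/9 = π_3 · 5/8: π_3/π_2 = (4/9)/(5/8) = 32/45.
Take π_1 proportional to 1; then unnormalized π = (1, 2/3, 64/135). Normalize by dividing by the sum 289/135:
  π = (135/289, 90/289, 64/289).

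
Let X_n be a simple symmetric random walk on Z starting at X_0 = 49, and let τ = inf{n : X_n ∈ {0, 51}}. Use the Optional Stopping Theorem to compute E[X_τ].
E[X_τ] = 49

X_n is a martingale and τ is a bounded-mean stopping time (indeed τ is finite a.s. with bounded expectation since the walk is in a bounded region). By the OST, E[X_τ] = E[X_0] = 49. Equivalently: E[X_τ] = 51 · P(hit 51 first) + 0 · P(hit 0 first) = 51 · (49/51) = 49.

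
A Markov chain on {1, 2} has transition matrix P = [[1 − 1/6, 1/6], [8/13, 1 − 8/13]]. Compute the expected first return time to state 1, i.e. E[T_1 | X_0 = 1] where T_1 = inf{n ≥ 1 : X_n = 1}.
E[T_1 | X_0 = 1] = 1/π_1 = 61/48

For an irreducible recurrent Markov chain with stationary distribution π, E[T_i | X_0 = i] = 1/π_i (Kac's formula). Here π_1 = (8/13)/(1/6 + 8/13) = (8/13)/(61/78) = 48/61, so E[T_1 | X_0 = 1] = 1/π_1 = (1/6 + 8/13)/(8/13) = (61/78)/(8/13) = 61/48.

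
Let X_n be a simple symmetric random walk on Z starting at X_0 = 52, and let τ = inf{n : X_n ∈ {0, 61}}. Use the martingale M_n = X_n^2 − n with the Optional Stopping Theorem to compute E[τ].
E[τ] = 468

M_n = X_n^2 − n is a martingale (since E[X_{n+1}^2 | F_n] = X_n^2 + 1). By OST (τ has finite mean in a bounded region), E[M_τ] = E[M_0] = X_0^2 − 0 = 52^2 = 2704. Also E[M_τ] = E[X_τ^2] − E[τ]. The walk exits at 0 or 61, with P(hit 61 first) = 52/61, so E[X_τ^2] = 61^2 · 52/61 + 0 = 3172. Thus E[τ] = E[X_τ^2] − E[M_τ] = 3172 − 2704 = 468 = 52(61 − 52) = 468.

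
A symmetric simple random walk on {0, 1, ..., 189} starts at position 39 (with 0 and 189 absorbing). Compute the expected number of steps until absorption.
E[τ | X_0 = 39] = 5850

Let v_k = E[τ | X_0 = k]. Boundary: v_0 = v_189 = 0. Recurrence: v_k = 1 + (v_{k-1} + v_{k+1})/2 for 1 ≤ k ≤ 188. The particular solution to v_k − (v_{k-1} + v_{k+1})/2 = 1 is v_k = −k^2. Adding homogeneous solution A + B k and matching boundaries gives v_k = k (189 − k). Substituting k = 39: v_39 = 39 · 150 = 5850.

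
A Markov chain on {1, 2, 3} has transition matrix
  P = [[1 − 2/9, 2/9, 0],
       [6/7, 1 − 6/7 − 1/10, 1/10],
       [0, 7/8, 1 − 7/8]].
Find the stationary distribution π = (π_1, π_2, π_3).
π = (45/58, 35/174, 2/87)

This is a birth-death chain on three states, which satisfies detailed balance: π_1 · P_{12} = π_2 · P_{21} and π_2 · P_{23} = π_3 · P_{32}.
From π_1 · 2/9 = π_2 · 6/7: π_2/π_1 = (2/9)/(6/7) = 7/27.
From π_2 · 1/10 = π_3 · 7/8: π_3/π_2 = (1/10)/(7/8) = 4/35.
Take π_1 proportional to 1; then unnormalized π = (1, 7/27, 4/135). Normalize by dividing by the sum 58/45:
  π = (45/58, 35/174, 2/87).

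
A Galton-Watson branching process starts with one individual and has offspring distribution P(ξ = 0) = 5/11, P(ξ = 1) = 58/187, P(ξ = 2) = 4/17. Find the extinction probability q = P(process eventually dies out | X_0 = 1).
q = 1

Mean offspring μ = 0·5/11 + 1·58/187 + 2·4/17 = 146/187 ≤ 1. For μ ≤ 1 with offspring not concentrated at 1, the Galton-Watson process goes extinct almost surely, so q = 1.
(Algebraic check: The pgf is f(s) = 5/11 + 58/187·s + 4/17·s². The extinction probability q is the smallest fixed point of f in [0, 1]. Setting s = f(s):
  4/17·s² + (58/187 − 1)·s + 5/11 = 0
  4/17·s² − (5/11 + 4/17)·s + 5/11 = 0
which factors as (s − 1)·(4/17·s − 5/11) = 0, giving roots s = 1 and s = (5/11)/(4/17) = 85/44. Since 85/44 ≥ 1, the smallest root in [0, 1] is s = 1.)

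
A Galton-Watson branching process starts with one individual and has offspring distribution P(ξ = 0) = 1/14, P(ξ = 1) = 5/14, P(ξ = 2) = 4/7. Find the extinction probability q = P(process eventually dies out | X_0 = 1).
q = 1/8

The pgf is f(s) = 1/14 + 5/14·s + 4/7·s². The extinction probability q is the smallest fixed point of f in [0, 1]. Setting s = f(s):
  4/7·s² + (5/14 − 1)·s + 1/14 = 0
  4/7·s² − (1/14 + 4/7)·s + 1/14 = 0
which factors as (s − 1)·(4/7·s − 1/14) = 0, giving roots s = 1 and s = (1/14)/(4/7) = 1/8.
Mean offspring μ = 5/14 + 2·4/7 = 3/2 > 1 (supercritical), so q < 1. The extinction probability is the smaller root: q = (1/14)/(4/7) = 1/8.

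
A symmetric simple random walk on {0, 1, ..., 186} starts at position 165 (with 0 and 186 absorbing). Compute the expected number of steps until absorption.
E[τ | X_0 = 165] = 3465

Let v_k = E[τ | X_0 = k]. Boundary: v_0 = v_186 = 0. Recurrence: v_k = 1 + (v_{k-1} + v_{k+1})/2 for 1 ≤ k ≤ 185. The particular solution to v_k − (v_{k-1} + v_{k+1})/2 = 1 is v_k = −k^2. Adding homogeneous solution A + B k and matching boundaries gives v_k = k (186 − k). Substituting k = 165: v_165 = 165 · 21 = 3465.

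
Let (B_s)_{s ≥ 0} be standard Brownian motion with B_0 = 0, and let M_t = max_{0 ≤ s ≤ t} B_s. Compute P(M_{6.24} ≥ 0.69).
P(M_{6.24} ≥ 0.69) = 2·P(B_{6.24} ≥ 0.69) = 2(1 − Φ(0.69/√6.24)) ≈ 0.7824

By the reflection principle for Brownian motion, P(M_t ≥ a) = 2 · P(B_t ≥ a) for a ≥ 0. Since B_t ~ N(0, t), P(B_t ≥ 0.69) = 1 − Φ(0.69/√t) = 1 − Φ(0.69/√6.24) = 1 − Φ(0.2762). So
  P(M_{6.24} ≥ 0.69) = 2(1 − Φ(0.2762)) ≈ 0.7824.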